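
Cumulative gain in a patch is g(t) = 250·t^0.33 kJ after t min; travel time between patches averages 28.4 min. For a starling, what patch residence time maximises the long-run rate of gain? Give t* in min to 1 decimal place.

14.0 min

Maximise g(t)/(T+t): set derivative to zero → g'(t)(T+t) = g(t).
g'(t) = 0.33·250·t^-0.67. Setting 0.33·250·t^-0.67 = 250·t^0.33/(28.4+t) gives 0.33(28.4+t) = t, so 0.67·t = 0.33×28.4.
t* = 0.33×28.4/0.67 = 13.99 min.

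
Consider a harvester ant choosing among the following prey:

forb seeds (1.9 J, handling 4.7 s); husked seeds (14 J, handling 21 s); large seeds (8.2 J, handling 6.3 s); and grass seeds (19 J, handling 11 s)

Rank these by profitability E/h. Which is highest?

grass seeds

Profitability E/h (J/s): forb seeds = 1.9/4.7 = 0.404, husked seeds = 14/21 = 0.667, large seeds = 8.2/6.3 = 1.3, grass seeds = 19/11 = 1.73.
Ranked: grass seeds > large seeds > husked seeds > forb seeds.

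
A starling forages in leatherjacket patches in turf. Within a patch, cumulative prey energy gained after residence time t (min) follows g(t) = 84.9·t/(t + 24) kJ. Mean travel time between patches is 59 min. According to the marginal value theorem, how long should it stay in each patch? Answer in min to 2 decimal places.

37.63 min

Maximise g(t)/(T+t): set derivative to zero → g'(t)(T+t) = g(t).
g'(t) = 84.9·24/(t + 24)². Setting 84.9·24/(t+24)² = 84.9t/[(t+24)(59+t)] gives 24(59+t) = t(t+24), so t² = 24×59 = 1416.
t* = √1416 = 37.63 min.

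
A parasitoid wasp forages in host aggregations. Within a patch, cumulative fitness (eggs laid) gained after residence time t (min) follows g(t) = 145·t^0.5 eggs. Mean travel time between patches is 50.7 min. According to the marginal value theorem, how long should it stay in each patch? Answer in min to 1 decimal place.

By the marginal value theorem, leave when the instantaneous gain rate g'(t) equals the habitat-wide average g(t)/(T + t).
g'(t) = 0.5·145·t^-0.5. Setting 0.5·145·t^-0.5 = 145·t^0.5/(50.7+t) gives 0.5(50.7+t) = t, so 0.50·t = 0.5×50.7.
t* = 0.5×50.7/0.50 = 50.7 min.

50.7 min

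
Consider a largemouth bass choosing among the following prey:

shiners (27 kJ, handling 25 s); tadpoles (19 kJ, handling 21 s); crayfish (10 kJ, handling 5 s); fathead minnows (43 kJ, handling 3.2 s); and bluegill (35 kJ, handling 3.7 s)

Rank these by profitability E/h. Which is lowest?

Profitability E/h (kJ/s): shiners = 27/25 = 1.08, tadpoles = 19/21 = 0.905, crayfish = 10/5 = 2, fathead minnows = 43/3.2 = 13.4, bluegill = 35/3.7 = 9.46.
Ranked: fathead minnows > bluegill > crayfish > shiners > tadpoles.

tadpoles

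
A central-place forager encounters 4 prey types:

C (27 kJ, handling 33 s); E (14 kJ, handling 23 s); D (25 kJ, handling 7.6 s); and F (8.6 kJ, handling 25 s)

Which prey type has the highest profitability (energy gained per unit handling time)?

In descending order of E/h:
D: 25/7.6 = 3.29 kJ/s
C: 27/33 = 0.818 kJ/s
E: 14/23 = 0.609 kJ/s
F: 8.6/25 = 0.344 kJ/s

D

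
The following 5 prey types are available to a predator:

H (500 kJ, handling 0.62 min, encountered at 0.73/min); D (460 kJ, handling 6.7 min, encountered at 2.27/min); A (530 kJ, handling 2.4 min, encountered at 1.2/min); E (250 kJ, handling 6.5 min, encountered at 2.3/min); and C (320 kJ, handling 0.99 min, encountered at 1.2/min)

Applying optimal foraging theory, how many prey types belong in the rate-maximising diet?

2

Rank by E/h (kJ/min): H 806, C 323, A 221, D 68.7, E 38.5. Include each in turn until the next type's E/h falls below the running intake rate.
Rate on top 1: 251.3. C: 323 > 251.3 → include.
Rate on top 2: 283.6. A: 221 < 283.6 → exclude; stop.
Optimal diet: H, C — 2 of 5 types.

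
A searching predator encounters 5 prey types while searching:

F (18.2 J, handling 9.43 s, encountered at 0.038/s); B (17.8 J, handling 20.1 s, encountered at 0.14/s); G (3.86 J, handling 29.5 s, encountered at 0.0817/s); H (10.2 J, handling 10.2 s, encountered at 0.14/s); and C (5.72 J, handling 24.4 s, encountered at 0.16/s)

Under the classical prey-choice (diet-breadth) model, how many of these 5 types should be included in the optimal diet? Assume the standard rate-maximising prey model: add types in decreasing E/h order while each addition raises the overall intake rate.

3

Profitabilities (E/h, J/s): F 1.93, H 1, B 0.886, C 0.234, G 0.131. Add prey in this order while the next type's profitability exceeds the intake rate on those already taken.
Rate on top 1: 0.5092. H: 1 > 0.5092 → include.
Rate on top 2: 0.7607. B: 0.886 > 0.7607 → include.
Rate on top 3: 0.8235. C: 0.234 < 0.8235 → exclude; stop.
Optimal diet: F, H, B — 3 of 5 types.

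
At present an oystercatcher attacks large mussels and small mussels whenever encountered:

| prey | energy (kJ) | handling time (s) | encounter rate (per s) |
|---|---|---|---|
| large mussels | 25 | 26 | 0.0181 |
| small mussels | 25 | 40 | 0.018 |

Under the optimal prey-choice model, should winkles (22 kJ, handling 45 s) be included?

Intake rate on the current diet: R = (0.0181×25 + 0.018×25) / (1 + 0.0181×26 + 0.018×40) = 0.9025/2.191 = 0.412 kJ/s.
winkles: E/h = 22/45 = 0.4889 kJ/s.
0.4889 > 0.412, so adding winkles raises the average — include it.

Yes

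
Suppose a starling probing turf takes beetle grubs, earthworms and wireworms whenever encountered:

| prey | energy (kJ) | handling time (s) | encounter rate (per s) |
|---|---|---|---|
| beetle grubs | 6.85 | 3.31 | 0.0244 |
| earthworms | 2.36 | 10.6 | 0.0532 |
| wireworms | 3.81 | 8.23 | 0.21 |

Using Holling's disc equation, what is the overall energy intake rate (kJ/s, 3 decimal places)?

0.324 kJ/s

Energy encountered per unit search time: 0.0244×6.85 + 0.0532×2.36 + 0.21×3.81 = 1.093 kJ/s.
Handling time per unit search time: 0.0244×3.31 + 0.0532×10.6 + 0.21×8.23 = 2.373.
Rate = 1.093/(1 + 2.373) = 0.324 kJ/s.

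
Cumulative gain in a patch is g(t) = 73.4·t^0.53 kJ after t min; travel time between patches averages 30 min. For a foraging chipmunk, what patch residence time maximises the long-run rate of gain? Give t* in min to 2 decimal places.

Optimal t* satisfies g'(t*) = g(t*)/(T + t*).
g'(t) = 0.53·73.4·t^-0.47. Setting 0.53·73.4·t^-0.47 = 73.4·t^0.53/(30+t) gives 0.53(30+t) = t, so 0.47·t = 0.53×30.
t* = 0.53×30/0.47 = 33.83 min.

33.83 min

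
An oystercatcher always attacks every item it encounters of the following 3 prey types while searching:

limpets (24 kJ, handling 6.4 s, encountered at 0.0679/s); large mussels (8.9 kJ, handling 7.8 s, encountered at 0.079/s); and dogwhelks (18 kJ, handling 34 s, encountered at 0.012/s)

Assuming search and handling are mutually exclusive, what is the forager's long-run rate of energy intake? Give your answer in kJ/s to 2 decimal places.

1.04 kJ/s

Energy encountered per unit search time: 0.0679×24 + 0.079×8.9 + 0.012×18 = 2.549 kJ/s.
Handling time per unit search time: 0.0679×6.4 + 0.079×7.8 + 0.012×34 = 1.459.
Rate = 2.549/(1 + 1.459) = 1.037 kJ/s.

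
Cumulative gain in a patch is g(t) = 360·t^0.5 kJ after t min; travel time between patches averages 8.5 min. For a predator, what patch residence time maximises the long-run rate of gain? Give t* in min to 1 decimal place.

Optimal t* satisfies g'(t*) = g(t*)/(T + t*).
g'(t) = 0.5·360·t^-0.5. Setting 0.5·360·t^-0.5 = 360·t^0.5/(8.5+t) gives 0.5(8.5+t) = t, so 0.50·t = 0.5×8.5.
t* = 0.5×8.5/0.50 = 8.5 min.

8.5 min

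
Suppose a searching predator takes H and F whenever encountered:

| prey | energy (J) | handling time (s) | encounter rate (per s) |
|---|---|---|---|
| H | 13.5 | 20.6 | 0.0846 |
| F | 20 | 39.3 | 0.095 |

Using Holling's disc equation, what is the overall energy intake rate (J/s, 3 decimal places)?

R = Σλ_iE_i / (1 + Σλ_ih_i)
Numerator: 0.0846×13.5 + 0.095×20 = 3.042
Denominator: 1 + 0.0846×20.6 + 0.095×39.3 = 6.476
R = 3.042/6.476 = 0.4697 J/s

0.470 J/s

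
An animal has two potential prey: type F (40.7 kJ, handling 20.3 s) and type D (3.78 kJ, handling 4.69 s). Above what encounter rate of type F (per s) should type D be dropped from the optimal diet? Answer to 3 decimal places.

The zero-one rule: include type D iff E₂/h₂ > λE₁/(1+λh₁). Equality gives the switch point.
λE₁h₂ = E₂ + λE₂h₁ ⇒ λ = E₂/(E₁h₂ − E₂h₁) = 3.78/(190.9 − 76.73) = 0.03311 per s.

0.033 per s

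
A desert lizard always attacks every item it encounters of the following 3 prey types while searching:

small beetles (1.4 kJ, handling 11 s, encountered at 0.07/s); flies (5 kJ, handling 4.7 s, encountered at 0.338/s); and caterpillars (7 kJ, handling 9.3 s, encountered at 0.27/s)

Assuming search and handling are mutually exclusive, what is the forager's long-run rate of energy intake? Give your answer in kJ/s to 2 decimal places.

0.63 kJ/s

R = (0.07×1.4 + 0.338×5 + 0.27×7) / (1 + 0.07×11 + 0.338×4.7 + 0.27×9.3) = 3.678/5.87 = 0.6266 kJ/s.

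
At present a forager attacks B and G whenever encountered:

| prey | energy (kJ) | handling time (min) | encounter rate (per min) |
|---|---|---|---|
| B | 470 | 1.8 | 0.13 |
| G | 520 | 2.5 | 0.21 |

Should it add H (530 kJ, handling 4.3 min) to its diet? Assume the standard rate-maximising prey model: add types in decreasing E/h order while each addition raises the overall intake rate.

Yes

On B and G alone, R = ΣλE/(1+Σλh) = 170.3/1.759 = 96.82 kJ/min.
H: E/h = 530/4.3 = 123.3 kJ/min.
123.3 > 96.82, so adding H raises the average — include it.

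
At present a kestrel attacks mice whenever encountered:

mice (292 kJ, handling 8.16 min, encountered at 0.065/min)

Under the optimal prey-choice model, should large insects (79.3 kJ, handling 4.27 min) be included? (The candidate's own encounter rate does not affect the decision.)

Current rate: (0.065×292)/(1 + 0.065×8.16) = 12.4 kJ/min.
large insects: E/h = 79.3/4.27 = 18.57 kJ/min.
18.57 > 12.4, so adding large insects raises the average — include it.

Yes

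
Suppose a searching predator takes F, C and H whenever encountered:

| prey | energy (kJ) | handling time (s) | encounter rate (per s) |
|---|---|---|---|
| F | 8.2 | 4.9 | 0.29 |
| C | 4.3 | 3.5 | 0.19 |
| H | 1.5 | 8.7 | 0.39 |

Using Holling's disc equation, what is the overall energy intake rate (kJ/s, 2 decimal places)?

Energy encountered per unit search time: 0.29×8.2 + 0.19×4.3 + 0.39×1.5 = 3.78 kJ/s.
Handling time per unit search time: 0.29×4.9 + 0.19×3.5 + 0.39×8.7 = 5.479.
Rate = 3.78/(1 + 5.479) = 0.5834 kJ/s.

0.58 kJ/s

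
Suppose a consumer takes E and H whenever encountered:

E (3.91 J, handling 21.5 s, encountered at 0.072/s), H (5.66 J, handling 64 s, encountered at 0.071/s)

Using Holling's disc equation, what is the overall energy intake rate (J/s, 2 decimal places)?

0.10 J/s

R = Σλ_iE_i / (1 + Σλ_ih_i)
Numerator: 0.072×3.91 + 0.071×5.66 = 0.6834
Denominator: 1 + 0.072×21.5 + 0.071×64 = 7.092
R = 0.6834/7.092 = 0.09636 J/s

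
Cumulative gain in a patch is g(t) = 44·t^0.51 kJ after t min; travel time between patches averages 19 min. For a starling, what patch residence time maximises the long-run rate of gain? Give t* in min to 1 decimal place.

Optimal t* satisfies g'(t*) = g(t*)/(T + t*).
g'(t) = 0.51·44·t^-0.49. Setting 0.51·44·t^-0.49 = 44·t^0.51/(19+t) gives 0.51(19+t) = t, so 0.49·t = 0.51×19.
t* = 0.51×19/0.49 = 19.78 min.

19.8 min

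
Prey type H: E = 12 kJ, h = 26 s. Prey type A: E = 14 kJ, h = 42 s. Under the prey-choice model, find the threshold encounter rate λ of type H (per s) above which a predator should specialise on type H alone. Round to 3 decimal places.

0.100 per s

At the threshold, the rate on type H alone equals the profitability of type A: λ·12/(1 + λ·26) = 14/42 = 0.3333.
Rearranging, λ(12 − 0.3333×26) = 0.3333, so λ = 0.3333/3.333 = 0.1 per s.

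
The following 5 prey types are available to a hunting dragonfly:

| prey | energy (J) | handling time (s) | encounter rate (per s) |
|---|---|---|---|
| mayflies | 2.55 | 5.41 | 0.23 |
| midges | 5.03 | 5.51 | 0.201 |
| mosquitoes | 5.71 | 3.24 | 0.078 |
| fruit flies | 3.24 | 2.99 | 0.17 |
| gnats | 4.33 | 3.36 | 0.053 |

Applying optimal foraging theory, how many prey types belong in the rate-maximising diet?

Profitabilities (E/h, J/s): mosquitoes 1.76, gnats 1.29, fruit flies 1.08, midges 0.913, mayflies 0.471. Add prey in this order while the next type's profitability exceeds the intake rate on those already taken.
Rate on top 1: 0.3555. gnats: 1.29 > 0.3555 → include.
Rate on top 2: 0.4717. fruit flies: 1.08 > 0.4717 → include.
Rate on top 3: 0.6321. midges: 0.913 > 0.6321 → include.
Rate on top 4: 0.7342. mayflies: 0.471 < 0.7342 → exclude; stop.
Optimal diet: mosquitoes, gnats, fruit flies, midges — 4 of 5 types.

4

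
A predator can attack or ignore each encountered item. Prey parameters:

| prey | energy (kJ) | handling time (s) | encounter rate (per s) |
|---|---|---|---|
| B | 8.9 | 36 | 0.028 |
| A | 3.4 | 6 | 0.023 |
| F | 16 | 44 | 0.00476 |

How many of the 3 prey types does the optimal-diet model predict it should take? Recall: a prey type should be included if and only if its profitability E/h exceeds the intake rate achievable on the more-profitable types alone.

3

Profitabilities (E/h, kJ/s): A 0.567, F 0.364, B 0.247. Add prey in this order while the next type's profitability exceeds the intake rate on those already taken.
Rate on top 1: 0.06872. F: 0.364 > 0.06872 → include.
Rate on top 2: 0.1146. B: 0.247 > 0.1146 → include.
Optimal diet: A, F, B — 3 of 3 types.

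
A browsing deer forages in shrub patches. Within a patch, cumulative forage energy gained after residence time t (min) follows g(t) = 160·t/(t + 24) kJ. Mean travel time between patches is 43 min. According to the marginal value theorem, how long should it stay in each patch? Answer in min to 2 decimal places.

32.12 min

Optimal t* satisfies g'(t*) = g(t*)/(T + t*).
g'(t) = 160·24/(t + 24)². Setting 160·24/(t+24)² = 160t/[(t+24)(43+t)] gives 24(43+t) = t(t+24), so t² = 24×43 = 1032.
t* = √1032 = 32.12 min.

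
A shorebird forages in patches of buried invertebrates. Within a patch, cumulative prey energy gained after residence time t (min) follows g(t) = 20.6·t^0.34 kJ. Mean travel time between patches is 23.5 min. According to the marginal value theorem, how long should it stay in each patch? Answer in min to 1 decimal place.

By the marginal value theorem, leave when the instantaneous gain rate g'(t) equals the habitat-wide average g(t)/(T + t).
g'(t) = 0.34·20.6·t^-0.66. Setting 0.34·20.6·t^-0.66 = 20.6·t^0.34/(23.5+t) gives 0.34(23.5+t) = t, so 0.66·t = 0.34×23.5.
t* = 0.34×23.5/0.66 = 12.11 min.

12.1 min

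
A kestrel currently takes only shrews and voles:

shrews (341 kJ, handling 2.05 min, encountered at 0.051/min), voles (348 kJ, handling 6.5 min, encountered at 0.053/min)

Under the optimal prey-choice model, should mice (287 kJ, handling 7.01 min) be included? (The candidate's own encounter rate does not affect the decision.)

Intake rate on the current diet: R = (0.051×341 + 0.053×348) / (1 + 0.051×2.05 + 0.053×6.5) = 35.83/1.449 = 24.73 kJ/min.
mice: E/h = 287/7.01 = 40.94 kJ/min.
Since 40.94 > R, including mice increases the long-run rate.

Yes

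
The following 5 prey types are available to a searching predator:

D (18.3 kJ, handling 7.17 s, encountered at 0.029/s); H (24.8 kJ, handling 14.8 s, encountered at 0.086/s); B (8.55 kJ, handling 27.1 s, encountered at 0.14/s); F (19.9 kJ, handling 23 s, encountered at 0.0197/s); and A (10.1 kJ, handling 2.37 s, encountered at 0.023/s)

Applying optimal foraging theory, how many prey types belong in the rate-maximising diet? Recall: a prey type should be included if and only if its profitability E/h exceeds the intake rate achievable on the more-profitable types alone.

Profitabilities (E/h, kJ/s): A 4.26, D 2.55, H 1.68, F 0.865, B 0.315. Add prey in this order while the next type's profitability exceeds the intake rate on those already taken.
Rate on top 1: 0.2203. D: 2.55 > 0.2203 → include.
Rate on top 2: 0.6044. H: 1.68 > 0.6044 → include.
Rate on top 3: 1.142. F: 0.865 < 1.142 → exclude; stop.
Optimal diet: A, D, H — 3 of 5 types.

3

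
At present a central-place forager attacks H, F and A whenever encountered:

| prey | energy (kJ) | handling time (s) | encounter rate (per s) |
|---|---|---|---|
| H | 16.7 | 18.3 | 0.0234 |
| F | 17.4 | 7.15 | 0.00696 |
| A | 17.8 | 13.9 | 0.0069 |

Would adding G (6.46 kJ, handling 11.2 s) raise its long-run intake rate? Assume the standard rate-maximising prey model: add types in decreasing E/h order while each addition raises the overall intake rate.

Intake rate on the current diet: R = (0.0234×16.7 + 0.00696×17.4 + 0.0069×17.8) / (1 + 0.0234×18.3 + 0.00696×7.15 + 0.0069×13.9) = 0.6347/1.574 = 0.4033 kJ/s.
Profitability of G: 6.46/11.2 = 0.5768 kJ/s.
Since 0.5768 > R, including G increases the long-run rate.

Yes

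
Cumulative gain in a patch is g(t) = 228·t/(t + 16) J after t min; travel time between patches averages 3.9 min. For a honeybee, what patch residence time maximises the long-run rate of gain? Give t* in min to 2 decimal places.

Maximise g(t)/(T+t): set derivative to zero → g'(t)(T+t) = g(t).
g'(t) = 228·16/(t + 16)². Setting 228·16/(t+16)² = 228t/[(t+16)(3.9+t)] gives 16(3.9+t) = t(t+16), so t² = 16×3.9 = 62.4.
t* = √62.4 = 7.899 min.

7.90 min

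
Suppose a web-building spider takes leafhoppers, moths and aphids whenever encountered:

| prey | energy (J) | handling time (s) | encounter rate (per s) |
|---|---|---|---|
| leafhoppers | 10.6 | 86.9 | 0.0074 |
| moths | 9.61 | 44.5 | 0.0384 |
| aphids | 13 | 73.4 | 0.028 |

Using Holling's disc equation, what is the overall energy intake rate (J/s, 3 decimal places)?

0.150 J/s

Energy encountered per unit search time: 0.0074×10.6 + 0.0384×9.61 + 0.028×13 = 0.8115 J/s.
Handling time per unit search time: 0.0074×86.9 + 0.0384×44.5 + 0.028×73.4 = 4.407.
Rate = 0.8115/(1 + 4.407) = 0.1501 J/s.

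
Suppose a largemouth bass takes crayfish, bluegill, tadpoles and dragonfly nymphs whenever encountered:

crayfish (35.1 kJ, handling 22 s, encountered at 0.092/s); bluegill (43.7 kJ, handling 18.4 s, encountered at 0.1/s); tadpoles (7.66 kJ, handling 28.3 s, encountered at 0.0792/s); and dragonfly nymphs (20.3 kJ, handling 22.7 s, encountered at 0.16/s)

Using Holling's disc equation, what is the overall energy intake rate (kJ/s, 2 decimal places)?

1.07 kJ/s

R = (0.092×35.1 + 0.1×43.7 + 0.0792×7.66 + 0.16×20.3) / (1 + 0.092×22 + 0.1×18.4 + 0.0792×28.3 + 0.16×22.7) = 11.45/10.74 = 1.067 kJ/s.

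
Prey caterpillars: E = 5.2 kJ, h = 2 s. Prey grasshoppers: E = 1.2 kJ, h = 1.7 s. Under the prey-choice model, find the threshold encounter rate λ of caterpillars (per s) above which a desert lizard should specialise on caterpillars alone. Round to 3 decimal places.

At the threshold, the rate on caterpillars alone equals the profitability of grasshoppers: λ·5.2/(1 + λ·2) = 1.2/1.7 = 0.7059.
Rearranging, λ(5.2 − 0.7059×2) = 0.7059, so λ = 0.7059/3.788 = 0.1863 per s.

0.186 per s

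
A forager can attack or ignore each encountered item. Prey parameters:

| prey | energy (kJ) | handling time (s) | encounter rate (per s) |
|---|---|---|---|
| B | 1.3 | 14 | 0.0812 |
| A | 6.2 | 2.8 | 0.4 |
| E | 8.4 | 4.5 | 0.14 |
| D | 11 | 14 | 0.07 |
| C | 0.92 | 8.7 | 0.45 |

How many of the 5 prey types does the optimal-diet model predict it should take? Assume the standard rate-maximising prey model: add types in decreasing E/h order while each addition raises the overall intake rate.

Rank by E/h (kJ/s): A 2.21, E 1.87, D 0.786, C 0.106, B 0.0929. Include each in turn until the next type's E/h falls below the running intake rate.
Rate on top 1: 1.17. E: 1.87 > 1.17 → include.
Rate on top 2: 1.329. D: 0.786 < 1.329 → exclude; stop.
Optimal diet: A, E — 2 of 5 types.

2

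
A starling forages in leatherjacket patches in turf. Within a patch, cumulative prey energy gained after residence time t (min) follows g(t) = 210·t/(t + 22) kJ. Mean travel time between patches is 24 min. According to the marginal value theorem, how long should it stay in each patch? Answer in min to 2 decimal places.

By the marginal value theorem, leave when the instantaneous gain rate g'(t) equals the habitat-wide average g(t)/(T + t).
g'(t) = 210·22/(t + 22)². Setting 210·22/(t+22)² = 210t/[(t+22)(24+t)] gives 22(24+t) = t(t+22), so t² = 22×24 = 528.
t* = √528 = 22.98 min.

22.98 min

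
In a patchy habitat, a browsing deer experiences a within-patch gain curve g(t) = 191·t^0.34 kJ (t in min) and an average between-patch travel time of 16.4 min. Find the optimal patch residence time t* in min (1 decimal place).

8.4 min

Optimal t* satisfies g'(t*) = g(t*)/(T + t*).
g'(t) = 0.34·191·t^-0.66. Setting 0.34·191·t^-0.66 = 191·t^0.34/(16.4+t) gives 0.34(16.4+t) = t, so 0.66·t = 0.34×16.4.
t* = 0.34×16.4/0.66 = 8.448 min.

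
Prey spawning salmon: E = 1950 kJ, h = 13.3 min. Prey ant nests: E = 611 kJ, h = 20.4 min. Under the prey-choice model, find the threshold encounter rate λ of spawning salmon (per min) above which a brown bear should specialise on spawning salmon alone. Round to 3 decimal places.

At the threshold, the rate on spawning salmon alone equals the profitability of ant nests: λ·1950/(1 + λ·13.3) = 611/20.4 = 29.95.
Rearranging, λ(1950 − 29.95×13.3) = 29.95, so λ = 29.95/1552 = 0.0193 per min.

0.019 per min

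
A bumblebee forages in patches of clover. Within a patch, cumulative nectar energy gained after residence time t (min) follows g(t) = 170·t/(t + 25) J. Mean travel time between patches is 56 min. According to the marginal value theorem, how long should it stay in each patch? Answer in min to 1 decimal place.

37.4 min

By the marginal value theorem, leave when the instantaneous gain rate g'(t) equals the habitat-wide average g(t)/(T + t).
g'(t) = 170·25/(t + 25)². Setting 170·25/(t+25)² = 170t/[(t+25)(56+t)] gives 25(56+t) = t(t+25), so t² = 25×56 = 1400.
t* = √1400 = 37.42 min.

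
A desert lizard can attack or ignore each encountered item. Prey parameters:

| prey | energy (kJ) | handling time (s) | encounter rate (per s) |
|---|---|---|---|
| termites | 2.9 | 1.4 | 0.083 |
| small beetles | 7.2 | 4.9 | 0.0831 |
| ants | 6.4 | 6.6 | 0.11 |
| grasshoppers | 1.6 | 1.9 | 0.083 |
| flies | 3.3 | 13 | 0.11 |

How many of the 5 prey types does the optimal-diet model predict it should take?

4

Rank by E/h (kJ/s): termites 2.07, small beetles 1.47, ants 0.97, grasshoppers 0.842, flies 0.254. Include each in turn until the next type's E/h falls below the running intake rate.
Rate on top 1: 0.2156. small beetles: 1.47 > 0.2156 → include.
Rate on top 2: 0.5508. ants: 0.97 > 0.5508 → include.
Rate on top 3: 0.686. grasshoppers: 0.842 > 0.686 → include.
Rate on top 4: 0.6962. flies: 0.254 < 0.6962 → exclude; stop.
Optimal diet: termites, small beetles, ants, grasshoppers — 4 of 5 types.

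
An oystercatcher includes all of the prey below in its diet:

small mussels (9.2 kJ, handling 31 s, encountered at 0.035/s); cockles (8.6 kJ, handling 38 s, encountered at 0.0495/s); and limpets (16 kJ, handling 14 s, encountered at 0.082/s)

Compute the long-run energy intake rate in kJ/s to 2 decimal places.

Energy encountered per unit search time: 0.035×9.2 + 0.0495×8.6 + 0.082×16 = 2.06 kJ/s.
Handling time per unit search time: 0.035×31 + 0.0495×38 + 0.082×14 = 4.114.
Rate = 2.06/(1 + 4.114) = 0.4028 kJ/s.

0.40 kJ/s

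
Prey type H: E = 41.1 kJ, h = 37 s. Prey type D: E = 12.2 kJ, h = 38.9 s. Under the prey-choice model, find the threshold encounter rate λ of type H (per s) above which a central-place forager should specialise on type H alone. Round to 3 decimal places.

At the threshold, the rate on type H alone equals the profitability of type D: λ·41.1/(1 + λ·37) = 12.2/38.9 = 0.3136.
Rearranging, λ(41.1 − 0.3136×37) = 0.3136, so λ = 0.3136/29.5 = 0.01063 per s.

0.011 per s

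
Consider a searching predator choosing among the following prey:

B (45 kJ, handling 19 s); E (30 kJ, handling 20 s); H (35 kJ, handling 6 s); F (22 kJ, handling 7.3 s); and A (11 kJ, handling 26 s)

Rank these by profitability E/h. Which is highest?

H

Profitability E/h (kJ/s): B = 45/19 = 2.37, E = 30/20 = 1.5, H = 35/6 = 5.83, F = 22/7.3 = 3.01, A = 11/26 = 0.423.
Ranked: H > F > B > E > A.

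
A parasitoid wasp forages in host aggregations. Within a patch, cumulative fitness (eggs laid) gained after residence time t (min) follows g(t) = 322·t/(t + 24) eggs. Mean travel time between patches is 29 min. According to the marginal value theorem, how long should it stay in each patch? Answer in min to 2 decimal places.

Optimal t* satisfies g'(t*) = g(t*)/(T + t*).
g'(t) = 322·24/(t + 24)². Setting 322·24/(t+24)² = 322t/[(t+24)(29+t)] gives 24(29+t) = t(t+24), so t² = 24×29 = 696.
t* = √696 = 26.38 min.

26.38 min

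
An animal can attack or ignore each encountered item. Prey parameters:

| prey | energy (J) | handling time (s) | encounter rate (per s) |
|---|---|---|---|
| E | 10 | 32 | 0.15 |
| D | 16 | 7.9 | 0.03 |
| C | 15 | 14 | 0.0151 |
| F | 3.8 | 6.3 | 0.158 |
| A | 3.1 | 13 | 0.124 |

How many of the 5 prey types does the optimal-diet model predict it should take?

3

Rank by E/h (J/s): D 2.03, C 1.07, F 0.603, E 0.312, A 0.238. Include each in turn until the next type's E/h falls below the running intake rate.
Rate on top 1: 0.388. C: 1.07 > 0.388 → include.
Rate on top 2: 0.4878. F: 0.603 > 0.4878 → include.
Rate on top 3: 0.5348. E: 0.312 < 0.5348 → exclude; stop.
Optimal diet: D, C, F — 3 of 5 types.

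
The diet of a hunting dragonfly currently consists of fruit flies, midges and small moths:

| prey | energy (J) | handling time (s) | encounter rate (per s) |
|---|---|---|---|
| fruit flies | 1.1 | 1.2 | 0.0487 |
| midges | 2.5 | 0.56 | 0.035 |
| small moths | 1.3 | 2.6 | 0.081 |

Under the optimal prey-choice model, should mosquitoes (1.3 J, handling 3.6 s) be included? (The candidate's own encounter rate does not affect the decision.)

Intake rate on the current diet: R = (0.0487×1.1 + 0.035×2.5 + 0.081×1.3) / (1 + 0.0487×1.2 + 0.035×0.56 + 0.081×2.6) = 0.2464/1.289 = 0.1912 J/s.
Profitability of mosquitoes: 1.3/3.6 = 0.3611 J/s.
0.3611 > 0.1912, so adding mosquitoes raises the average — include it.

Yes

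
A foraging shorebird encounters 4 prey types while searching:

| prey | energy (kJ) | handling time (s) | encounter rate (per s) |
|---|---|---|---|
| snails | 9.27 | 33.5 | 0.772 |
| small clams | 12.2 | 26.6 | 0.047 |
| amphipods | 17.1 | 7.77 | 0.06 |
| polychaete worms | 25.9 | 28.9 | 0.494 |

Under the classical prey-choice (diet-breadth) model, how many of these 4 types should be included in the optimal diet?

2

E/h in descending order: amphipods 2.2, polychaete worms 0.896, small clams 0.459, snails 0.277 kJ/s. The optimal diet is the largest prefix of this list for which every included type satisfies E_i/h_i > R on the types above it.
Rate on top 1: 0.6998. polychaete worms: 0.896 > 0.6998 → include.
Rate on top 2: 0.8779. small clams: 0.459 < 0.8779 → exclude; stop.
Optimal diet: amphipods, polychaete worms — 2 of 4 types.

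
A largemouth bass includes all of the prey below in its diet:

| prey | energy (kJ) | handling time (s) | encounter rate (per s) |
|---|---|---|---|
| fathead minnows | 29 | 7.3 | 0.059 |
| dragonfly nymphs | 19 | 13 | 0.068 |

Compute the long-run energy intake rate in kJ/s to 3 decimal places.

Energy encountered per unit search time: 0.059×29 + 0.068×19 = 3.003 kJ/s.
Handling time per unit search time: 0.059×7.3 + 0.068×13 = 1.315.
Rate = 3.003/(1 + 1.315) = 1.297 kJ/s.

1.297 kJ/s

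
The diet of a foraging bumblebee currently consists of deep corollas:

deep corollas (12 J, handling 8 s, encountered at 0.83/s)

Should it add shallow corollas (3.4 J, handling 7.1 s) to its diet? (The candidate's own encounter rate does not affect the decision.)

No

Current rate: (0.83×12)/(1 + 0.83×8) = 1.304 J/s.
shallow corollas: E/h = 3.4/7.1 = 0.4789 J/s.
0.4789 < 1.304, so adding shallow corollas would lower the average — exclude it.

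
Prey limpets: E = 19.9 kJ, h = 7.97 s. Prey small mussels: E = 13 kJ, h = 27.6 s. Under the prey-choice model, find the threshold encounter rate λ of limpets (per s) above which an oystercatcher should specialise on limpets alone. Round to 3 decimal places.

0.029 per s

Drop small mussels once their profitability E₂/h₂ falls below the rate achievable on limpets alone: E₂/h₂ = λE₁/(1 + λh₁).
Solve for λ: λE₁h₂ = E₂(1 + λh₁) → λ(E₁h₂ − E₂h₁) = E₂ → λ = E₂/(E₁h₂ − E₂h₁).
λ = 13/(19.9×27.6 − 13×7.97) = 13/445.6 = 0.02917 per s.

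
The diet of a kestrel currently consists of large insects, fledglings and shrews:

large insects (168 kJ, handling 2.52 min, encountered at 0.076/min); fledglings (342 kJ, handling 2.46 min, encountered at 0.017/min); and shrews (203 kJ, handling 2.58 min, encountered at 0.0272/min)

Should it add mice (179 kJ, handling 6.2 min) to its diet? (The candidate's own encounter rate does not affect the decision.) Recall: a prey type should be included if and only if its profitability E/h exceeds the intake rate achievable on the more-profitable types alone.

Yes

On large insects, fledglings and shrews alone, R = ΣλE/(1+Σλh) = 24.1/1.304 = 18.49 kJ/min.
mice: E/h = 179/6.2 = 28.87 kJ/min.
Since 28.87 > R, including mice increases the long-run rate.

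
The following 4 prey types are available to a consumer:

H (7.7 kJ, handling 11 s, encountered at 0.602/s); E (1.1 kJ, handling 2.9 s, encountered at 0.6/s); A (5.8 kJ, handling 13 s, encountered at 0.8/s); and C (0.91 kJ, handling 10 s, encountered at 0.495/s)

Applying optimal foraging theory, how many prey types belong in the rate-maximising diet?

Rank by E/h (kJ/s): H 0.7, A 0.446, E 0.379, C 0.091. Include each in turn until the next type's E/h falls below the running intake rate.
Rate on top 1: 0.6082. A: 0.446 < 0.6082 → exclude; stop.
Optimal diet: H — 1 of 4 types.

1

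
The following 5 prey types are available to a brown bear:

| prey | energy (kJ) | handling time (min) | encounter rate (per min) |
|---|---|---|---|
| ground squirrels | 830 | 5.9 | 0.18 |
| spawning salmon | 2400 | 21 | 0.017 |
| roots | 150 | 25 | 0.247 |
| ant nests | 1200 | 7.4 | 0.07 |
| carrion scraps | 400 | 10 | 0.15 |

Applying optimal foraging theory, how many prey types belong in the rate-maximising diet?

3

Rank by E/h (kJ/min): ant nests 162, ground squirrels 141, spawning salmon 114, carrion scraps 40, roots 6. Include each in turn until the next type's E/h falls below the running intake rate.
Rate on top 1: 55.34. ground squirrels: 141 > 55.34 → include.
Rate on top 2: 90.47. spawning salmon: 114 > 90.47 → include.
Rate on top 3: 93.36. carrion scraps: 40 < 93.36 → exclude; stop.
Optimal diet: ant nests, ground squirrels, spawning salmon — 3 of 5 types.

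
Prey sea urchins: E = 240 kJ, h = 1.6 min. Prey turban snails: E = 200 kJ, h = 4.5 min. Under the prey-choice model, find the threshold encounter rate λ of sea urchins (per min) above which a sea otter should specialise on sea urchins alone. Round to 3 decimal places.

At the threshold, the rate on sea urchins alone equals the profitability of turban snails: λ·240/(1 + λ·1.6) = 200/4.5 = 44.44.
Rearranging, λ(240 − 44.44×1.6) = 44.44, so λ = 44.44/168.9 = 0.2632 per min.

0.263 per min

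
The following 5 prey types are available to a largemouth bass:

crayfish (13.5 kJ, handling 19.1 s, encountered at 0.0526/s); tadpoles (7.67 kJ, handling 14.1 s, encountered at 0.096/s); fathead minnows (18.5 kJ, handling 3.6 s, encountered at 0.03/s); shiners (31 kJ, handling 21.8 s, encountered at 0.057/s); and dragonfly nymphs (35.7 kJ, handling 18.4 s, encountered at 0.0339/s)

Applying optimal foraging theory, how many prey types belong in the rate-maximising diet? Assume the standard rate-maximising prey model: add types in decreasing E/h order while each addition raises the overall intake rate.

Rank by E/h (kJ/s): fathead minnows 5.14, dragonfly nymphs 1.94, shiners 1.42, crayfish 0.707, tadpoles 0.544. Include each in turn until the next type's E/h falls below the running intake rate.
Rate on top 1: 0.5009. dragonfly nymphs: 1.94 > 0.5009 → include.
Rate on top 2: 1.019. shiners: 1.42 > 1.019 → include.
Rate on top 3: 1.188. crayfish: 0.707 < 1.188 → exclude; stop.
Optimal diet: fathead minnows, dragonfly nymphs, shiners — 3 of 5 types.

3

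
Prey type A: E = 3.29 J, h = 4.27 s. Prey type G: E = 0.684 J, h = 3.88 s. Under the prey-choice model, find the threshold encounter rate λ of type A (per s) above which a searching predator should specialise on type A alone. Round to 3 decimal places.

0.069 per s

Drop type G once their profitability E₂/h₂ falls below the rate achievable on type A alone: E₂/h₂ = λE₁/(1 + λh₁).
Solve for λ: λE₁h₂ = E₂(1 + λh₁) → λ(E₁h₂ − E₂h₁) = E₂ → λ = E₂/(E₁h₂ − E₂h₁).
λ = 0.684/(3.29×3.88 − 0.684×4.27) = 0.684/9.845 = 0.06948 per s.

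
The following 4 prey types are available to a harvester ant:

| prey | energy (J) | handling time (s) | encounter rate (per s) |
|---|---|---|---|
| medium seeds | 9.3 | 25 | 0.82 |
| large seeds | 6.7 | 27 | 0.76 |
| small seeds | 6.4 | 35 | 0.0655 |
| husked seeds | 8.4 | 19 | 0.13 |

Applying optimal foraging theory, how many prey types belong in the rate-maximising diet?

Rank by E/h (J/s): husked seeds 0.442, medium seeds 0.372, large seeds 0.248, small seeds 0.183. Include each in turn until the next type's E/h falls below the running intake rate.
Rate on top 1: 0.3147. medium seeds: 0.372 > 0.3147 → include.
Rate on top 2: 0.3637. large seeds: 0.248 < 0.3637 → exclude; stop.
Optimal diet: husked seeds, medium seeds — 2 of 4 types.

2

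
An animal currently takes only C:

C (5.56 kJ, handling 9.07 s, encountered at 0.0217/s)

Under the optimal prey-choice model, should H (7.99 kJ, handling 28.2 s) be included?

Yes

Current rate: (0.0217×5.56)/(1 + 0.0217×9.07) = 0.1008 kJ/s.
H: E/h = 7.99/28.2 = 0.2833 kJ/s.
Since 0.2833 > R, including H increases the long-run rate.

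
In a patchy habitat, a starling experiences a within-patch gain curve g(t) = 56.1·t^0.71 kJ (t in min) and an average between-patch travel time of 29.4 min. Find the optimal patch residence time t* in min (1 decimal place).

Maximise g(t)/(T+t): set derivative to zero → g'(t)(T+t) = g(t).
g'(t) = 0.71·56.1·t^-0.29. Setting 0.71·56.1·t^-0.29 = 56.1·t^0.71/(29.4+t) gives 0.71(29.4+t) = t, so 0.29·t = 0.71×29.4.
t* = 0.71×29.4/0.29 = 71.98 min.

72.0 min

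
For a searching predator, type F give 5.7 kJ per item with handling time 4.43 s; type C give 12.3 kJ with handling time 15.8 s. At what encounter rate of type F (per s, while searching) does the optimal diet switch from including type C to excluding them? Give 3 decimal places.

Drop type C once their profitability E₂/h₂ falls below the rate achievable on type F alone: E₂/h₂ = λE₁/(1 + λh₁).
Solve for λ: λE₁h₂ = E₂(1 + λh₁) → λ(E₁h₂ − E₂h₁) = E₂ → λ = E₂/(E₁h₂ − E₂h₁).
λ = 12.3/(5.7×15.8 − 12.3×4.43) = 12.3/35.57 = 0.3458 per s.

0.346 per s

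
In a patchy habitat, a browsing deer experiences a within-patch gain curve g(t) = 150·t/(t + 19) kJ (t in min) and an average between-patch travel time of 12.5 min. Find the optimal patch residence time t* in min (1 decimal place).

15.4 min

By the marginal value theorem, leave when the instantaneous gain rate g'(t) equals the habitat-wide average g(t)/(T + t).
g'(t) = 150·19/(t + 19)². Setting 150·19/(t+19)² = 150t/[(t+19)(12.5+t)] gives 19(12.5+t) = t(t+19), so t² = 19×12.5 = 237.5.
t* = √237.5 = 15.41 min.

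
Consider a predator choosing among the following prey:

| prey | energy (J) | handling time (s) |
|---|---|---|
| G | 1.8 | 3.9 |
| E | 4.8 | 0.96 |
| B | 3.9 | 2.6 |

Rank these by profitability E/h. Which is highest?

Profitability E/h (J/s): G = 1.8/3.9 = 0.462, E = 4.8/0.96 = 5, B = 3.9/2.6 = 1.5.
Ranked: E > B > G.

E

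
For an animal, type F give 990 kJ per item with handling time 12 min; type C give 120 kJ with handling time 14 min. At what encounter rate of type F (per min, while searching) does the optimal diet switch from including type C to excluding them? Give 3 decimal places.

0.010 per min

At the threshold, the rate on type F alone equals the profitability of type C: λ·990/(1 + λ·12) = 120/14 = 8.571.
Rearranging, λ(990 − 8.571×12) = 8.571, so λ = 8.571/887.1 = 0.009662 per min.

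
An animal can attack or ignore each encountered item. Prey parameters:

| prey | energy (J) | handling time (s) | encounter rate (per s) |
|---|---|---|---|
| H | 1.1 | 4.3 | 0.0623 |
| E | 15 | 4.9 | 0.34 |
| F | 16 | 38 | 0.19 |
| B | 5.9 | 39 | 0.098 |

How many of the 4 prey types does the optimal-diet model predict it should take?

1

E/h in descending order: E 3.06, F 0.421, H 0.256, B 0.151 J/s. The optimal diet is the largest prefix of this list for which every included type satisfies E_i/h_i > R on the types above it.
Rate on top 1: 1.913. F: 0.421 < 1.913 → exclude; stop.
Optimal diet: E — 1 of 4 types.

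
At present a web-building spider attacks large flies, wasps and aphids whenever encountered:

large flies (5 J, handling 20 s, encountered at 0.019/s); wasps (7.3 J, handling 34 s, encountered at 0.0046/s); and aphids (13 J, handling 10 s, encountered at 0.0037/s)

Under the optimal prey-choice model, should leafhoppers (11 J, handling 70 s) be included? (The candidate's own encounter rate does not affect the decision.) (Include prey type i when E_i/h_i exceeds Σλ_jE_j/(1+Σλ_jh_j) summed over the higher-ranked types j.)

Yes

Current rate: (0.019×5 + 0.0046×7.3 + 0.0037×13)/(1 + 0.019×20 + 0.0046×34 + 0.0037×10) = 0.1123 J/s.
Profitability of leafhoppers: 11/70 = 0.1571 J/s.
Since 0.1571 > R, including leafhoppers increases the long-run rate.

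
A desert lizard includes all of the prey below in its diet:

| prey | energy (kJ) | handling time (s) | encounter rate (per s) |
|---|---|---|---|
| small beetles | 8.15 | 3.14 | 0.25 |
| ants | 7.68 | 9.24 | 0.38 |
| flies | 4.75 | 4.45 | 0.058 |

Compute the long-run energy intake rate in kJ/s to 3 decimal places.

R = (0.25×8.15 + 0.38×7.68 + 0.058×4.75) / (1 + 0.25×3.14 + 0.38×9.24 + 0.058×4.45) = 5.231/5.554 = 0.9419 kJ/s.

0.942 kJ/s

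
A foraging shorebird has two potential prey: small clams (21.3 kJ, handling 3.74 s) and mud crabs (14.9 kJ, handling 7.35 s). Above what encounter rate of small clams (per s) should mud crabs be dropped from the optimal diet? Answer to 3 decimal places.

At the threshold, the rate on small clams alone equals the profitability of mud crabs: λ·21.3/(1 + λ·3.74) = 14.9/7.35 = 2.027.
Rearranging, λ(21.3 − 2.027×3.74) = 2.027, so λ = 2.027/13.72 = 0.1478 per s.

0.148 per s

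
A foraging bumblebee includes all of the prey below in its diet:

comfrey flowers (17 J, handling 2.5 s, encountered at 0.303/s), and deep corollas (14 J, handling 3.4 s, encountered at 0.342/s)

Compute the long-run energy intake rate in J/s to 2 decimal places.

R = Σλ_iE_i / (1 + Σλ_ih_i)
Numerator: 0.303×17 + 0.342×14 = 9.939
Denominator: 1 + 0.303×2.5 + 0.342×3.4 = 2.92
R = 9.939/2.92 = 3.403 J/s

3.40 J/s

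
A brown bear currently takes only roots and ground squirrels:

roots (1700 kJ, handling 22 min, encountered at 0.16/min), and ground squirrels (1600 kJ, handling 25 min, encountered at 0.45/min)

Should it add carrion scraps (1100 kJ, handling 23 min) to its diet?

No

Current rate: (0.16×1700 + 0.45×1600)/(1 + 0.16×22 + 0.45×25) = 62.9 kJ/min.
carrion scraps: E/h = 1100/23 = 47.83 kJ/min.
Since 47.83 < R, time spent handling carrion scraps is better spent searching.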